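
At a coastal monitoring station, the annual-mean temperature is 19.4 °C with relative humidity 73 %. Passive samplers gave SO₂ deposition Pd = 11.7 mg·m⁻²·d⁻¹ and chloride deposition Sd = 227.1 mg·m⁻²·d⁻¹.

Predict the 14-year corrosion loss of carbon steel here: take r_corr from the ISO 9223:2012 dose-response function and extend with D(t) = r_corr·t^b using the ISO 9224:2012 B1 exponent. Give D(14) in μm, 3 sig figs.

carbon steel: temperature factor f = -0.054·(9.4) = -0.5076
  SO₂ term: 1.77·11.7^0.52·exp(0.02·73-0.5076) = 16.48
  Cl⁻ term: 0.102·227.1^0.62·exp(0.033·73+0.04·19.4) = 71.23
  r_corr = 16.48 + 71.23 = 87.72 μm/a
ISO 9224: D(t) = r_corr · t^b with b = 0.523 (carbon steel, B1)
  D(14) = 87.72 × 14^0.523 = 87.72 × 3.976 = 348.7 μm

D(14) = 349 μm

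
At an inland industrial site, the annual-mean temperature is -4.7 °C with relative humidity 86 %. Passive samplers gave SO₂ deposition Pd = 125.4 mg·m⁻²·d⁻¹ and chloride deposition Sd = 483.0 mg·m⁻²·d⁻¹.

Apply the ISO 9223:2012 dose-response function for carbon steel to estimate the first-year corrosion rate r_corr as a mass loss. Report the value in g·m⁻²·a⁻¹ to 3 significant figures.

r_corr = 628 g·m⁻²·a⁻¹

carbon steel: f(T) = +0.150·(T−10) [T≤10 °C] = -2.2050
  Pd branch = 1.77·Pd^0.52·e^(0.02·RH+f) = 13.44 μm/a
  Cl⁻ term: 0.102·483.0^0.62·exp(0.033·86+0.04·-4.7) = 66.61
  sum: 13.44 + 66.61 → r_corr = 80.05 μm/a
Convert to mass loss: 80.05 μm/a × 7.85 g/cm³ = 628.4 g·m⁻²·a⁻¹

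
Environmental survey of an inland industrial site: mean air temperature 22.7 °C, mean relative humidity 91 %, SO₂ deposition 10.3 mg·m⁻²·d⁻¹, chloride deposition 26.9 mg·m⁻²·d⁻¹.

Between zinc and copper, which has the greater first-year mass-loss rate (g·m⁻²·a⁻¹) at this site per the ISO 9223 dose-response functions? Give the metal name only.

zinc: f(T) = -0.071·(T−10) [T>10 °C] = -0.9017
  SO₂ term: 0.0129·10.3^0.44·exp(0.046·91-0.9017) = 0.9607
  Sd branch = 0.0175·Sd^0.57·e^(0.008·RH+0.085·T) = 1.63 μm/a
  r_corr = 0.9607 + 1.63 = 2.591 μm/a
  mass loss = 2.591 μm/a × 7.14 g/cm³ = 18.5 g·m⁻²·a⁻¹
copper: T>10 °C ⇒ hinge -0.080·(22.7−10) = -1.0160
  Pd branch = 0.0053·Pd^0.26·e^(0.059·RH+f) = 0.7553 μm/a
  Cl⁻ term: 0.01025·26.9^0.27·exp(0.036·91+0.049·22.7) = 2.007
  sum: 0.7553 + 2.007 → r_corr = 2.762 μm/a
  mass loss = 2.762 μm/a × 8.96 g/cm³ = 24.75 g·m⁻²·a⁻¹
Ordering by g·m⁻²·a⁻¹: copper (24.8) > zinc (18.5)

copper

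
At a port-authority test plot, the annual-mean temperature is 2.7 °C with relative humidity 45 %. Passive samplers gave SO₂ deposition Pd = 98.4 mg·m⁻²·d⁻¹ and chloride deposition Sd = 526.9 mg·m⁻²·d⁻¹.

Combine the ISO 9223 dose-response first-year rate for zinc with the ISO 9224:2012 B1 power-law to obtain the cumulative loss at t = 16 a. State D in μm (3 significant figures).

D(16) = 16.3 μm

zinc: T≤10 °C ⇒ hinge +0.038·(2.7−10) = -0.2774
  SO₂ term: 0.0129·98.4^0.44·exp(0.046·45-0.2774) = 0.5835
  Sd branch = 0.0175·Sd^0.57·e^(0.008·RH+0.085·T) = 1.123 μm/a
  sum: 0.5835 + 1.123 → r_corr = 1.707 μm/a
Power-law: D(16) = r_corr · 16^0.813
  D(16) = 1.707 × 16^0.813 = 1.707 × 9.527 = 16.26 μm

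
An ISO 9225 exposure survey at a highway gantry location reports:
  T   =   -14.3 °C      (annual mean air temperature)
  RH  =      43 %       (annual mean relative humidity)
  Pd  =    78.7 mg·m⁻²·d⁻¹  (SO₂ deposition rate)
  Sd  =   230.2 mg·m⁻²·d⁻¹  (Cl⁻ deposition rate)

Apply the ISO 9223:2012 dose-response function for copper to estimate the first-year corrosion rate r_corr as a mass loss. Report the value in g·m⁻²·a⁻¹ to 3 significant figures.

r_corr = 1.02 g·m⁻²·a⁻¹

copper: temperature factor f = +0.126·(-24.3) = -3.0618
  sulphur-dioxide contribution → 0.009757 μm/a
  chloride contribution → 0.1039 μm/a
  ⇒ r_corr(copper) = 0.1136 μm/a
Convert to mass loss: 0.1136 μm/a × 8.96 g/cm³ = 1.018 g·m⁻²·a⁻¹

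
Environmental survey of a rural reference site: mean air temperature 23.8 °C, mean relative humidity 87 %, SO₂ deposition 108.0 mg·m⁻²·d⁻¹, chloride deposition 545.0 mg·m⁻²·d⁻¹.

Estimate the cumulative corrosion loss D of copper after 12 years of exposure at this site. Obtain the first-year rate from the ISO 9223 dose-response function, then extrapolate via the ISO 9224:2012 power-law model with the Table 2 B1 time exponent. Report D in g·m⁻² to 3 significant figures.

D(12) = 242 g·m⁻²

copper: f(T) = -0.080·(T−10) [T>10 °C] = -1.1040
  Pd branch = 0.0053·Pd^0.26·e^(0.059·RH+f) = 1.006 μm/a
  Sd branch = 0.01025·Sd^0.27·e^(0.036·RH+0.049·T) = 4.133 μm/a
  r_corr = 1.006 + 4.133 = 5.139 μm/a
ISO 9224: D(t) = r_corr · t^b with b = 0.667 (copper, B1)
  D(12) = 5.139 × 12^0.667 = 5.139 × 5.246 = 26.96 μm
  Mass loss = 26.96 μm × 8.96 g/cm³ = 241.5 g·m⁻²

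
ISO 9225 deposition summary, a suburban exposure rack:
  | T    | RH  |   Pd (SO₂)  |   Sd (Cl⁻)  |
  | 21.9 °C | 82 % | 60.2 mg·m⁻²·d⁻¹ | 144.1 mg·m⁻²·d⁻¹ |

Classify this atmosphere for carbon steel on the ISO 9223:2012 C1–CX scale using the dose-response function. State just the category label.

carbon steel: temperature factor f = -0.054·(11.9) = -0.6426
  SO₂ term: 1.77·60.2^0.52·exp(0.02·82-0.6426) = 40.41
  Cl⁻ term: 0.102·144.1^0.62·exp(0.033·82+0.04·21.9) = 79.91
  r_corr = 40.41 + 79.91 = 120.3 μm/a
ISO 9223 Table 2 (carbon steel): 80 < 120 ≤ 200 μm/a ⇒ C5

C5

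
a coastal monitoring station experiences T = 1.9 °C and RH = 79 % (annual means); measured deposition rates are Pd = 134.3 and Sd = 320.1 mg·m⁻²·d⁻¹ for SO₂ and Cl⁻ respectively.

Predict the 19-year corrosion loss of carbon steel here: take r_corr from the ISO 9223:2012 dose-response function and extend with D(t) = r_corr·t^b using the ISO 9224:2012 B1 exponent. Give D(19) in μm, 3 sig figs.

carbon steel: temperature factor f = +0.150·(-8.1) = -1.2150
  sulphur-dioxide contribution → 32.59 μm/a
  chloride contribution → 53.34 μm/a
  total first-year rate 85.93 μm/a
ISO 9224: D(t) = r_corr · t^b with b = 0.523 (carbon steel, B1)
  D(19) = 85.93 × 19^0.523 = 85.93 × 4.664 = 400.8 μm

D(19) = 401 μm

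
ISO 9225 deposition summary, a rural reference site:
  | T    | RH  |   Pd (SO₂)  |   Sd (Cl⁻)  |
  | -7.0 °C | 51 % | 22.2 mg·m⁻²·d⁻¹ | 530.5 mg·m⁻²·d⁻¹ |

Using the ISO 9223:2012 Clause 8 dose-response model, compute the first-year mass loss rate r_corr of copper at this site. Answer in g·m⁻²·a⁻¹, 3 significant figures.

copper: T≤10 °C ⇒ hinge +0.126·(-7.0−10) = -2.1420
  sulphur-dioxide contribution → 0.02824 μm/a
  chloride contribution → 0.2482 μm/a
  total first-year rate 0.2764 μm/a
Convert to mass loss: 0.2764 μm/a × 8.96 g/cm³ = 2.477 g·m⁻²·a⁻¹

r_corr = 2.48 g·m⁻²·a⁻¹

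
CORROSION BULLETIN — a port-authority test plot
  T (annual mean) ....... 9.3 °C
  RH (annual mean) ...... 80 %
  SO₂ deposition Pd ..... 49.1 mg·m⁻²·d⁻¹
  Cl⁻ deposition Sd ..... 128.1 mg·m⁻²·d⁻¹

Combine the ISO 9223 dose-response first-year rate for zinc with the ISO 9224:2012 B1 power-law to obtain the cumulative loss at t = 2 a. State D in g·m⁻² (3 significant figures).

zinc: temperature factor f = +0.038·(-0.7) = -0.0266
  SO₂ term: 0.0129·49.1^0.44·exp(0.046·80-0.0266) = 2.763
  Sd branch = 0.0175·Sd^0.57·e^(0.008·RH+0.085·T) = 1.163 μm/a
  sum: 2.763 + 1.163 → r_corr = 3.926 μm/a
ISO 9224: D(t) = r_corr · t^b with b = 0.813 (zinc, B1)
  D(2) = 3.926 × 2^0.813 = 3.926 × 1.757 = 6.897 μm
  Mass loss = 6.897 μm × 7.14 g/cm³ = 49.24 g·m⁻²

D(2) = 49.2 g·m⁻²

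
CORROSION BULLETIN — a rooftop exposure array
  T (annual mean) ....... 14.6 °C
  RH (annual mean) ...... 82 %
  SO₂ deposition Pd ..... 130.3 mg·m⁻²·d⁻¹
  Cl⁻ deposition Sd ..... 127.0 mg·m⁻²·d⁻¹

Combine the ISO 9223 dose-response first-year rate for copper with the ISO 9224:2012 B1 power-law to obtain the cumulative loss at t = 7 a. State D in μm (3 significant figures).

copper: T>10 °C ⇒ hinge -0.080·(14.6−10) = -0.3680
  Pd branch = 0.0053·Pd^0.26·e^(0.059·RH+f) = 1.642 μm/a
  Cl⁻ term: 0.01025·127.0^0.27·exp(0.036·82+0.049·14.6) = 1.484
  sum: 1.642 + 1.484 → r_corr = 3.126 μm/a
ISO 9224: D(t) = r_corr · t^b with b = 0.667 (copper, B1)
  D(7) = 3.126 × 7^0.667 = 3.126 × 3.662 = 11.45 μm

D(7) = 11.4 μm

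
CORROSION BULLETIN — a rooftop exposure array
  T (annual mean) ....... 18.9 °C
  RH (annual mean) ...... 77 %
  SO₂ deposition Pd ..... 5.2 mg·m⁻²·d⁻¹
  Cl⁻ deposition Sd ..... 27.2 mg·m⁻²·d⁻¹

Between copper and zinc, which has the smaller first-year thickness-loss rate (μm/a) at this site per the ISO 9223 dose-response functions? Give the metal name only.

copper: f(T) = -0.080·(T−10) [T>10 °C] = -0.7120
  Pd branch = 0.0053·Pd^0.26·e^(0.059·RH+f) = 0.3752 μm/a
  Cl⁻ term: 0.01025·27.2^0.27·exp(0.036·77+0.049·18.9) = 1.01
  sum: 0.3752 + 1.01 → r_corr = 1.385 μm/a
zinc: f(T) = -0.071·(T−10) [T>10 °C] = -0.6319
  SO₂ term: 0.0129·5.2^0.44·exp(0.046·77-0.6319) = 0.4892
  Sd branch = 0.0175·Sd^0.57·e^(0.008·RH+0.085·T) = 1.062 μm/a
  sum: 0.4892 + 1.062 → r_corr = 1.551 μm/a
Ordering by μm/a: zinc (1.55) > copper (1.38)

copper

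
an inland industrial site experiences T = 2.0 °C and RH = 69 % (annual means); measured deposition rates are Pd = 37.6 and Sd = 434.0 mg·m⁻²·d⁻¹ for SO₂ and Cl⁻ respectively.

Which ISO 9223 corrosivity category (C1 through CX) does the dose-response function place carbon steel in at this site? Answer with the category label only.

C4

carbon steel: temperature factor f = +0.150·(-8.0) = -1.2000
  sulphur-dioxide contribution → 13.97 μm/a
  chloride contribution → 46.5 μm/a
  total first-year rate 60.47 μm/a
60.5 μm/a falls in (50, 80] for carbon steel → category C4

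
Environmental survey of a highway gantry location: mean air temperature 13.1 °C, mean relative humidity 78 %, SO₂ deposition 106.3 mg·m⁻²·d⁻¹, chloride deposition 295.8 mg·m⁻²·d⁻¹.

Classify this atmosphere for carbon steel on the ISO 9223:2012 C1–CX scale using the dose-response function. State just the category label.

C5

carbon steel: temperature factor f = -0.054·(3.1) = -0.1674
  sulphur-dioxide contribution → 80.64 μm/a
  chloride contribution → 76.92 μm/a
  ⇒ r_corr(carbon steel) = 157.6 μm/a
ISO 9223 Table 2 (carbon steel): 80 < 158 ≤ 200 μm/a ⇒ C5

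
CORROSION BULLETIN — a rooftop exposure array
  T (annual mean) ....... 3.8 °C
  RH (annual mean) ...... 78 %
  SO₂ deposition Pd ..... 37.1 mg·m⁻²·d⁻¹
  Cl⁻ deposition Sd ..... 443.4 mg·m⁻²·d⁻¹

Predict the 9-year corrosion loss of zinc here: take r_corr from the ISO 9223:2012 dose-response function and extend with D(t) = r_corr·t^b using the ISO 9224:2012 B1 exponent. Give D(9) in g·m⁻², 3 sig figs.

D(9) = 139 g·m⁻²

zinc: temperature factor f = +0.038·(-6.2) = -0.2356
  SO₂ term: 0.0129·37.1^0.44·exp(0.046·78-0.2356) = 1.807
  Cl⁻ term: 0.0175·443.4^0.57·exp(0.008·78+0.085·3.8) = 1.455
  r_corr = 1.807 + 1.455 = 3.263 μm/a
ISO 9224: D(t) = r_corr · t^b with b = 0.813 (zinc, B1)
  D(9) = 3.263 × 9^0.813 = 3.263 × 5.968 = 19.47 μm
  Mass loss = 19.47 μm × 7.14 g/cm³ = 139 g·m⁻²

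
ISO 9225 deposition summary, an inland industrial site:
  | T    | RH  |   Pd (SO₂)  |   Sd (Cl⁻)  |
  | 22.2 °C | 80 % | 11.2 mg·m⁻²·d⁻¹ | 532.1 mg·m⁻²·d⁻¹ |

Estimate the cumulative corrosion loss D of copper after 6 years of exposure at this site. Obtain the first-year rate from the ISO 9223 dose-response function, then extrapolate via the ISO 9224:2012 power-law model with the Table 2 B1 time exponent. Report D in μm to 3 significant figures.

D(6) = 11.1 μm

copper: f(T) = -0.080·(T−10) [T>10 °C] = -0.9760
  sulphur-dioxide contribution → 0.4198 μm/a
  chloride contribution → 2.951 μm/a
  total first-year rate 3.371 μm/a
ISO 9224: D(t) = r_corr · t^b with b = 0.667 (copper, B1)
  D(6) = 3.371 × 6^0.667 = 3.371 × 3.304 = 11.14 μm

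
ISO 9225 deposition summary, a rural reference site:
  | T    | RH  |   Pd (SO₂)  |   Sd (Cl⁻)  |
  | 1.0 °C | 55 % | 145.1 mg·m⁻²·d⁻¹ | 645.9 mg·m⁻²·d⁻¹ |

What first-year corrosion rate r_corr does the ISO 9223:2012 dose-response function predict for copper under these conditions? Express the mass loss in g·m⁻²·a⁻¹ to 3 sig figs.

copper: T≤10 °C ⇒ hinge +0.126·(1.0−10) = -1.1340
  Pd branch = 0.0053·Pd^0.26·e^(0.059·RH+f) = 0.1596 μm/a
  Sd branch = 0.01025·Sd^0.27·e^(0.036·RH+0.049·T) = 0.4474 μm/a
  sum: 0.1596 + 0.4474 → r_corr = 0.607 μm/a
Convert to mass loss: 0.607 μm/a × 8.96 g/cm³ = 5.439 g·m⁻²·a⁻¹

r_corr = 5.44 g·m⁻²·a⁻¹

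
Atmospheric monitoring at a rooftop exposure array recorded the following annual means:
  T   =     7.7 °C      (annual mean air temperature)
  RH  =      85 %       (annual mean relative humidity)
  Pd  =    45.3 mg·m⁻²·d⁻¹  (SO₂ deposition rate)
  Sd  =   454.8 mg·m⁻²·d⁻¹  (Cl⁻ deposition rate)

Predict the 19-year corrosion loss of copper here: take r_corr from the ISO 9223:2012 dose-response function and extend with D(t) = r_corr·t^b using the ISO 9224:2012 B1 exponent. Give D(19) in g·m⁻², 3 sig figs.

copper: f(T) = +0.126·(T−10) [T≤10 °C] = -0.2898
  SO₂ term: 0.0053·45.3^0.26·exp(0.059·85-0.2898) = 1.611
  Sd branch = 0.01025·Sd^0.27·e^(0.036·RH+0.049·T) = 1.664 μm/a
  sum: 1.611 + 1.664 → r_corr = 3.275 μm/a
ISO 9224: D(t) = r_corr · t^b with b = 0.667 (copper, B1)
  D(19) = 3.275 × 19^0.667 = 3.275 × 7.127 = 23.34 μm
  Mass loss = 23.34 μm × 8.96 g/cm³ = 209.1 g·m⁻²

D(19) = 209 g·m⁻²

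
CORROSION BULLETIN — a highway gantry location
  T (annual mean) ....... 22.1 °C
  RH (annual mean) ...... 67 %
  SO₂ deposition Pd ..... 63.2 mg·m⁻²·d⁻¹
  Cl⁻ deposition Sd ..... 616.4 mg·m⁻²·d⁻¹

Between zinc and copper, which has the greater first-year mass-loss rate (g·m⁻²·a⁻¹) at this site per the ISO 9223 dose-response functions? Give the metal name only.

zinc: temperature factor f = -0.071·(12.1) = -0.8591
  Pd branch = 0.0129·Pd^0.44·e^(0.046·RH+f) = 0.7384 μm/a
  Sd branch = 0.0175·Sd^0.57·e^(0.008·RH+0.085·T) = 7.618 μm/a
  sum: 0.7384 + 7.618 → r_corr = 8.357 μm/a
  mass loss = 8.357 μm/a × 7.14 g/cm³ = 59.67 g·m⁻²·a⁻¹
copper: temperature factor f = -0.080·(12.1) = -0.9680
  Pd branch = 0.0053·Pd^0.26·e^(0.059·RH+f) = 0.3082 μm/a
  Cl⁻ term: 0.01025·616.4^0.27·exp(0.036·67+0.049·22.1) = 1.913
  r_corr = 0.3082 + 1.913 = 2.222 μm/a
  mass loss = 2.222 μm/a × 8.96 g/cm³ = 19.91 g·m⁻²·a⁻¹
Ordering by g·m⁻²·a⁻¹: zinc (59.7) > copper (19.9)

zinc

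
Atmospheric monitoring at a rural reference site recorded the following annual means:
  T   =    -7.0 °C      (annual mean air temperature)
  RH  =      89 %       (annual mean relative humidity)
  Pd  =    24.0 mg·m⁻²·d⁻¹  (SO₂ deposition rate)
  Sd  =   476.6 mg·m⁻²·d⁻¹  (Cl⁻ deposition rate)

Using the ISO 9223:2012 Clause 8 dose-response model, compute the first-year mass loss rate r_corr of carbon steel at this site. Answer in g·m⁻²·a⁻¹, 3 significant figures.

carbon steel: temperature factor f = +0.150·(-17.0) = -2.5500
  SO₂ term: 1.77·24.0^0.52·exp(0.02·89-2.5500) = 4.278
  Cl⁻ term: 0.102·476.6^0.62·exp(0.033·89+0.04·-7.0) = 66.52
  r_corr = 4.278 + 66.52 = 70.8 μm/a
Convert to mass loss: 70.8 μm/a × 7.85 g/cm³ = 555.8 g·m⁻²·a⁻¹

r_corr = 556 g·m⁻²·a⁻¹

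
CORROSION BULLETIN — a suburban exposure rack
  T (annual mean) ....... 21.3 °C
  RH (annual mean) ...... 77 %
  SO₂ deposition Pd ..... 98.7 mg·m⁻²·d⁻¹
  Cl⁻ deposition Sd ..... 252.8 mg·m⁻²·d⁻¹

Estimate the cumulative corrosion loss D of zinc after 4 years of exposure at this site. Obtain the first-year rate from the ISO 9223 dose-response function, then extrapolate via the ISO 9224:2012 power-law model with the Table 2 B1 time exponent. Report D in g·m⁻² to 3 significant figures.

D(4) = 135 g·m⁻²

zinc: temperature factor f = -0.071·(11.3) = -0.8023
  Pd branch = 0.0129·Pd^0.44·e^(0.046·RH+f) = 1.506 μm/a
  Cl⁻ term: 0.0175·252.8^0.57·exp(0.008·77+0.085·21.3) = 4.639
  sum: 1.506 + 4.639 → r_corr = 6.145 μm/a
Power-law: D(4) = r_corr · 4^0.813
  D(4) = 6.145 × 4^0.813 = 6.145 × 3.087 = 18.97 μm
  Mass loss = 18.97 μm × 7.14 g/cm³ = 135.4 g·m⁻²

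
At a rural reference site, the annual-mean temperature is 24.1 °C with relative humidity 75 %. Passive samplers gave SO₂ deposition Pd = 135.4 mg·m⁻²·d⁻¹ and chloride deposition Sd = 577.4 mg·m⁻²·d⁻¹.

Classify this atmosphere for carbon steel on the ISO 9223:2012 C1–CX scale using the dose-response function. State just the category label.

CX

carbon steel: temperature factor f = -0.054·(14.1) = -0.7614
  sulphur-dioxide contribution → 47.55 μm/a
  chloride contribution → 163.8 μm/a
  ⇒ r_corr(carbon steel) = 211.3 μm/a
211 μm/a falls in (200, 700] for carbon steel → category CX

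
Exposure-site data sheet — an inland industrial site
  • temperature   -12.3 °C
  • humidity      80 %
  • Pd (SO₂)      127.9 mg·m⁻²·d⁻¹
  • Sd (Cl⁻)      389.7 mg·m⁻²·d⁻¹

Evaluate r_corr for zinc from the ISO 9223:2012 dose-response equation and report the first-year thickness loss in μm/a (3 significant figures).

r_corr = 2.20 μm/a

zinc: T≤10 °C ⇒ hinge +0.038·(-12.3−10) = -0.8474
  sulphur-dioxide contribution → 1.853 μm/a
  chloride contribution → 0.3497 μm/a
  ⇒ r_corr(zinc) = 2.202 μm/a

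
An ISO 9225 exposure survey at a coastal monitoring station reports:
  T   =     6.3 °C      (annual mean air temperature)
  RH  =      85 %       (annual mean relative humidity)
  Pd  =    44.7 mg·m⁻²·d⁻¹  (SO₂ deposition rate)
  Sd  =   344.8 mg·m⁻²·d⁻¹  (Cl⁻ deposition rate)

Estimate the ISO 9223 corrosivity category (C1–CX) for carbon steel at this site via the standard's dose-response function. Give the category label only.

C5

carbon steel: temperature factor f = +0.150·(-3.7) = -0.5550
  Pd branch = 1.77·Pd^0.52·e^(0.02·RH+f) = 40.12 μm/a
  Cl⁻ term: 0.102·344.8^0.62·exp(0.033·85+0.04·6.3) = 81.2
  sum: 40.12 + 81.2 → r_corr = 121.3 μm/a
Category bounds: 80…200 μm/a bracket r_corr ⇒ C5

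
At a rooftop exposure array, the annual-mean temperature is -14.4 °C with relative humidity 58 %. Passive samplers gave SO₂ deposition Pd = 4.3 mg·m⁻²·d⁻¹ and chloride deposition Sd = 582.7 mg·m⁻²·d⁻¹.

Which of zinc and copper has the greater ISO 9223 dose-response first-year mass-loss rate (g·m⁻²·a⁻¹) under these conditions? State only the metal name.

zinc

zinc: f(T) = +0.038·(T−10) [T≤10 °C] = -0.9272
  sulphur-dioxide contribution → 0.1397 μm/a
  chloride contribution → 0.3085 μm/a
  ⇒ r_corr(zinc) = 0.4483 μm/a
  mass loss = 0.4483 μm/a × 7.14 g/cm³ = 3.201 g·m⁻²·a⁻¹
copper: f(T) = +0.126·(T−10) [T≤10 °C] = -3.0744
  sulphur-dioxide contribution → 0.01096 μm/a
  chloride contribution → 0.2279 μm/a
  ⇒ r_corr(copper) = 0.2389 μm/a
  mass loss = 0.2389 μm/a × 8.96 g/cm³ = 2.14 g·m⁻²·a⁻¹
Ordering by g·m⁻²·a⁻¹: zinc (3.2) > copper (2.14)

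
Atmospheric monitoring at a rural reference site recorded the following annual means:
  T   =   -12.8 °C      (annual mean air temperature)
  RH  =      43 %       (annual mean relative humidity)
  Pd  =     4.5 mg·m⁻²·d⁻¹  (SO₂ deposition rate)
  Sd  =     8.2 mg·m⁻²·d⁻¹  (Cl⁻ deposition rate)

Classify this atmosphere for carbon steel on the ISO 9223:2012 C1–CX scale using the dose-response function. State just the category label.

C1

carbon steel: temperature factor f = +0.150·(-22.8) = -3.4200
  Pd branch = 1.77·Pd^0.52·e^(0.02·RH+f) = 0.2991 μm/a
  Cl⁻ term: 0.102·8.2^0.62·exp(0.033·43+0.04·-12.8) = 0.9313
  r_corr = 0.2991 + 0.9313 = 1.23 μm/a
ISO 9223 Table 2 (carbon steel): 0 < 1.23 ≤ 1.3 μm/a ⇒ C1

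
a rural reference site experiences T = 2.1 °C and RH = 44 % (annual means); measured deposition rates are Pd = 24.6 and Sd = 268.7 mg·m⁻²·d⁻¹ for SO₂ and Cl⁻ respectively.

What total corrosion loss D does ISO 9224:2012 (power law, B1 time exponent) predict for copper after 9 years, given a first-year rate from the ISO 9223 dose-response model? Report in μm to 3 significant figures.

D(9) = 1.35 μm

copper: T≤10 °C ⇒ hinge +0.126·(2.1−10) = -0.9954
  Pd branch = 0.0053·Pd^0.26·e^(0.059·RH+f) = 0.0604 μm/a
  Cl⁻ term: 0.01025·268.7^0.27·exp(0.036·44+0.049·2.1) = 0.2507
  sum: 0.0604 + 0.2507 → r_corr = 0.3111 μm/a
ISO 9224: D(t) = r_corr · t^b with b = 0.667 (copper, B1)
  D(9) = 0.3111 × 9^0.667 = 0.3111 × 4.33 = 1.347 μm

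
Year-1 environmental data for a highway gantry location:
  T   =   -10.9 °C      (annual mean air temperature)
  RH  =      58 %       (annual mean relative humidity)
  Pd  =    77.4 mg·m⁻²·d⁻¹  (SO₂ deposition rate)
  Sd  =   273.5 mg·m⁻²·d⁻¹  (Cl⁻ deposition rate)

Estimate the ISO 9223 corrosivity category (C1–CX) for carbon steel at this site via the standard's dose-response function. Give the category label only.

C2

carbon steel: T≤10 °C ⇒ hinge +0.150·(-10.9−10) = -3.1350
  SO₂ term: 1.77·77.4^0.52·exp(0.02·58-3.1350) = 2.357
  Cl⁻ term: 0.102·273.5^0.62·exp(0.033·58+0.04·-10.9) = 14.5
  r_corr = 2.357 + 14.5 = 16.86 μm/a
16.9 μm/a falls in (1.3, 25] for carbon steel → category C2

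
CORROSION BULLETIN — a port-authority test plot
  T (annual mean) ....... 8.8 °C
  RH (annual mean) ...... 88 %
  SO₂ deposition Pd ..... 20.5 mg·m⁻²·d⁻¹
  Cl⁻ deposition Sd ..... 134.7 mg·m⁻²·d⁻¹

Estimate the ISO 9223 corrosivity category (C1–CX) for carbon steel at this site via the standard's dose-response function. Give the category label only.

C5

carbon steel: temperature factor f = +0.150·(-1.2) = -0.1800
  Pd branch = 1.77·Pd^0.52·e^(0.02·RH+f) = 41.33 μm/a
  Sd branch = 0.102·Sd^0.62·e^(0.033·RH+0.04·T) = 55.32 μm/a
  sum: 41.33 + 55.32 → r_corr = 96.65 μm/a
Category bounds: 80…200 μm/a bracket r_corr ⇒ C5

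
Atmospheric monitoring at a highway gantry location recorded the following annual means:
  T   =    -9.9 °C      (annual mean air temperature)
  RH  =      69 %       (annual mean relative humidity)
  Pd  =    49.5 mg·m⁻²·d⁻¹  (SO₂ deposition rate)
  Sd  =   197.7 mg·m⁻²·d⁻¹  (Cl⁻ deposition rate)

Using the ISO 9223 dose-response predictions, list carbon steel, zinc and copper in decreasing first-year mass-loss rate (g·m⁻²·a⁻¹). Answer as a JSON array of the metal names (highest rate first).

carbon steel: temperature factor f = +0.150·(-19.9) = -2.9850
  sulphur-dioxide contribution → 2.705 μm/a
  chloride contribution → 17.74 μm/a
  ⇒ r_corr(carbon steel) = 20.45 μm/a
  mass loss = 20.45 μm/a × 7.85 g/cm³ = 160.5 g·m⁻²·a⁻¹
zinc: f(T) = +0.038·(T−10) [T≤10 °C] = -0.7562
  sulphur-dioxide contribution → 0.8058 μm/a
  chloride contribution → 0.2667 μm/a
  ⇒ r_corr(zinc) = 1.073 μm/a
  mass loss = 1.073 μm/a × 7.14 g/cm³ = 7.658 g·m⁻²·a⁻¹
copper: T≤10 °C ⇒ hinge +0.126·(-9.9−10) = -2.5074
  sulphur-dioxide contribution → 0.06981 μm/a
  chloride contribution → 0.3153 μm/a
  ⇒ r_corr(copper) = 0.3851 μm/a
  mass loss = 0.3851 μm/a × 8.96 g/cm³ = 3.451 g·m⁻²·a⁻¹
Ordering by g·m⁻²·a⁻¹: carbon steel (161) > zinc (7.66) > copper (3.45)

["carbon steel", "zinc", "copper"]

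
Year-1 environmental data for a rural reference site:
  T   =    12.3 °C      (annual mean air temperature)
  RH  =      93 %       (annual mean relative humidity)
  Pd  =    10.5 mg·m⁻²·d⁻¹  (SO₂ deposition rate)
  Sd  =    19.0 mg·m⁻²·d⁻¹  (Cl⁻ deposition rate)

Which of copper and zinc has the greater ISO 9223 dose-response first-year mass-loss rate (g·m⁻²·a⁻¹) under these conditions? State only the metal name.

copper

copper: T>10 °C ⇒ hinge -0.080·(12.3−10) = -0.1840
  Pd branch = 0.0053·Pd^0.26·e^(0.059·RH+f) = 1.963 μm/a
  Sd branch = 0.01025·Sd^0.27·e^(0.036·RH+0.049·T) = 1.18 μm/a
  sum: 1.963 + 1.18 → r_corr = 3.142 μm/a
  mass loss = 3.142 μm/a × 8.96 g/cm³ = 28.16 g·m⁻²·a⁻¹
zinc: T>10 °C ⇒ hinge -0.071·(12.3−10) = -0.1633
  Pd branch = 0.0129·Pd^0.44·e^(0.046·RH+f) = 2.223 μm/a
  Cl⁻ term: 0.0175·19.0^0.57·exp(0.008·93+0.085·12.3) = 0.5612
  r_corr = 2.223 + 0.5612 = 2.784 μm/a
  mass loss = 2.784 μm/a × 7.14 g/cm³ = 19.88 g·m⁻²·a⁻¹
Ordering by g·m⁻²·a⁻¹: copper (28.2) > zinc (19.9)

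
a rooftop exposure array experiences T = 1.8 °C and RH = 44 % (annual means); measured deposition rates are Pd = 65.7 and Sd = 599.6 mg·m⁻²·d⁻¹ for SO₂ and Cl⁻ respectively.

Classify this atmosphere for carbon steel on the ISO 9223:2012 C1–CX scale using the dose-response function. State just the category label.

C3

carbon steel: temperature factor f = +0.150·(-8.2) = -1.2300
  sulphur-dioxide contribution → 10.99 μm/a
  chloride contribution → 24.7 μm/a
  ⇒ r_corr(carbon steel) = 35.7 μm/a
35.7 μm/a falls in (25, 50] for carbon steel → category C3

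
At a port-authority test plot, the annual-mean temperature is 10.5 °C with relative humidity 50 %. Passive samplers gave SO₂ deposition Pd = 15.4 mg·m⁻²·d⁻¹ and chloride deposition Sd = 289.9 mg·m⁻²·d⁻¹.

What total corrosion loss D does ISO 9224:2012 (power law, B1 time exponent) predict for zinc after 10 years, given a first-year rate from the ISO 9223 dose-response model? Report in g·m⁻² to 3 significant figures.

zinc: temperature factor f = -0.071·(0.5) = -0.0355
  sulphur-dioxide contribution → 0.4136 μm/a
  chloride contribution → 1.614 μm/a
  ⇒ r_corr(zinc) = 2.027 μm/a
Long-term exponent b (ISO 9224 Table 2, B1) = 0.813
  D(10) = 2.027 × 10^0.813 = 2.027 × 6.501 = 13.18 μm
  Mass loss = 13.18 μm × 7.14 g/cm³ = 94.11 g·m⁻²

D(10) = 94.1 g·m⁻²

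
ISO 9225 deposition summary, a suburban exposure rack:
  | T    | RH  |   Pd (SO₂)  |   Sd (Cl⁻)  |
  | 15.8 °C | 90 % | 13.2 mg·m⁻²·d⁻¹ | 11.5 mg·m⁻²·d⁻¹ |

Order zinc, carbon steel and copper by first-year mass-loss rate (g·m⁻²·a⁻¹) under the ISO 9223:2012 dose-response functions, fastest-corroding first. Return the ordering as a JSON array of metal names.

["carbon steel", "copper", "zinc"]

zinc: f(T) = -0.071·(T−10) [T>10 °C] = -0.4118
  sulphur-dioxide contribution → 1.67 μm/a
  chloride contribution → 0.5541 μm/a
  ⇒ r_corr(zinc) = 2.224 μm/a
  mass loss = 2.224 μm/a × 7.14 g/cm³ = 15.88 g·m⁻²·a⁻¹
carbon steel: f(T) = -0.054·(T−10) [T>10 °C] = -0.3132
  sulphur-dioxide contribution → 29.95 μm/a
  chloride contribution → 17 μm/a
  total first-year rate 46.95 μm/a
  mass loss = 46.95 μm/a × 7.85 g/cm³ = 368.6 g·m⁻²·a⁻¹
copper: temperature factor f = -0.080·(5.8) = -0.4640
  sulphur-dioxide contribution → 1.319 μm/a
  chloride contribution → 1.098 μm/a
  ⇒ r_corr(copper) = 2.417 μm/a
  mass loss = 2.417 μm/a × 8.96 g/cm³ = 21.65 g·m⁻²·a⁻¹
Ordering by g·m⁻²·a⁻¹: carbon steel (369) > copper (21.7) > zinc (15.9)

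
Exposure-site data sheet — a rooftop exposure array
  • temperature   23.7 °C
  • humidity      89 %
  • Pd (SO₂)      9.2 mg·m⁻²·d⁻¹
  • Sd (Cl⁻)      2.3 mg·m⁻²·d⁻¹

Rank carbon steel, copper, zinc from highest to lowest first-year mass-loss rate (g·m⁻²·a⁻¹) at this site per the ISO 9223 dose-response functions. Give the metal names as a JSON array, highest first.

["carbon steel", "copper", "zinc"]

carbon steel: f(T) = -0.054·(T−10) [T>10 °C] = -0.7398
  sulphur-dioxide contribution → 15.88 μm/a
  chloride contribution → 8.32 μm/a
  total first-year rate 24.2 μm/a
  mass loss = 24.2 μm/a × 7.85 g/cm³ = 190 g·m⁻²·a⁻¹
copper: f(T) = -0.080·(T−10) [T>10 °C] = -1.0960
  sulphur-dioxide contribution → 0.6017 μm/a
  chloride contribution → 1.01 μm/a
  ⇒ r_corr(copper) = 1.611 μm/a
  mass loss = 1.611 μm/a × 8.96 g/cm³ = 14.44 g·m⁻²·a⁻¹
zinc: temperature factor f = -0.071·(13.7) = -0.9727
  sulphur-dioxide contribution → 0.7766 μm/a
  chloride contribution → 0.4299 μm/a
  total first-year rate 1.206 μm/a
  mass loss = 1.206 μm/a × 7.14 g/cm³ = 8.614 g·m⁻²·a⁻¹
Ordering by g·m⁻²·a⁻¹: carbon steel (190) > copper (14.4) > zinc (8.61)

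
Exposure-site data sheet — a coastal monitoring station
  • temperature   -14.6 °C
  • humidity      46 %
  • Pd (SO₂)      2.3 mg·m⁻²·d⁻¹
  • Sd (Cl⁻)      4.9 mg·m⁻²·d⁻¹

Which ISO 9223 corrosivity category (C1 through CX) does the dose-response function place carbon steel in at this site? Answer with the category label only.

carbon steel: T≤10 °C ⇒ hinge +0.150·(-14.6−10) = -3.6900
  Pd branch = 1.77·Pd^0.52·e^(0.02·RH+f) = 0.171 μm/a
  Sd branch = 0.102·Sd^0.62·e^(0.033·RH+0.04·T) = 0.6953 μm/a
  r_corr = 0.171 + 0.6953 = 0.8663 μm/a
Category bounds: 0…1.3 μm/a bracket r_corr ⇒ C1

C1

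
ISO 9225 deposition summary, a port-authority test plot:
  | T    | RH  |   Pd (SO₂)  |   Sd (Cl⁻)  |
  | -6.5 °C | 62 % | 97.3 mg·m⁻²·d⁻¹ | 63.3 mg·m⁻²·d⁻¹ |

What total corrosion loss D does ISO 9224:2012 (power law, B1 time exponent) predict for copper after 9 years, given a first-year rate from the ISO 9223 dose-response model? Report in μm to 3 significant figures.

copper: T≤10 °C ⇒ hinge +0.126·(-6.5−10) = -2.0790
  sulphur-dioxide contribution → 0.08452 μm/a
  chloride contribution → 0.2129 μm/a
  total first-year rate 0.2974 μm/a
ISO 9224: D(t) = r_corr · t^b with b = 0.667 (copper, B1)
  D(9) = 0.2974 × 9^0.667 = 0.2974 × 4.33 = 1.288 μm

D(9) = 1.29 μm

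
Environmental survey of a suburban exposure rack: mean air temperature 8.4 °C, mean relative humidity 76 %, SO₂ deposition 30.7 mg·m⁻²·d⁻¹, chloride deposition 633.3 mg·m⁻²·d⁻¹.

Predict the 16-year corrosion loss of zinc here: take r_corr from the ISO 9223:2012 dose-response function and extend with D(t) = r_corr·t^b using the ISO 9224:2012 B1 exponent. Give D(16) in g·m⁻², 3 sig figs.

zinc: T≤10 °C ⇒ hinge +0.038·(8.4−10) = -0.0608
  SO₂ term: 0.0129·30.7^0.44·exp(0.046·76-0.0608) = 1.806
  Sd branch = 0.0175·Sd^0.57·e^(0.008·RH+0.085·T) = 2.595 μm/a
  r_corr = 1.806 + 2.595 = 4.401 μm/a
Power-law: D(16) = r_corr · 16^0.813
  D(16) = 4.401 × 16^0.813 = 4.401 × 9.527 = 41.93 μm
  Mass loss = 41.93 μm × 7.14 g/cm³ = 299.4 g·m⁻²

D(16) = 299 g·m⁻²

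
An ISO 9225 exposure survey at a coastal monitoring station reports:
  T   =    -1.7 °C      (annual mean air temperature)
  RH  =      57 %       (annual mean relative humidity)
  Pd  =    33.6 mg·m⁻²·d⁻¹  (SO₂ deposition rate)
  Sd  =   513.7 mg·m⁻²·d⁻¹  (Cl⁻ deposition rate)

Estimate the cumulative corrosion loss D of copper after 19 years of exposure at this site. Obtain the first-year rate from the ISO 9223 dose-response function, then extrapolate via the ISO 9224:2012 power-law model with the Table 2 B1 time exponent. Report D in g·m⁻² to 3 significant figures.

D(19) = 30.9 g·m⁻²

copper: temperature factor f = +0.126·(-11.7) = -1.4742
  Pd branch = 0.0053·Pd^0.26·e^(0.059·RH+f) = 0.08738 μm/a
  Cl⁻ term: 0.01025·513.7^0.27·exp(0.036·57+0.049·-1.7) = 0.3959
  r_corr = 0.08738 + 0.3959 = 0.4833 μm/a
Long-term exponent b (ISO 9224 Table 2, B1) = 0.667
  D(19) = 0.4833 × 19^0.667 = 0.4833 × 7.127 = 3.445 μm
  Mass loss = 3.445 μm × 8.96 g/cm³ = 30.86 g·m⁻²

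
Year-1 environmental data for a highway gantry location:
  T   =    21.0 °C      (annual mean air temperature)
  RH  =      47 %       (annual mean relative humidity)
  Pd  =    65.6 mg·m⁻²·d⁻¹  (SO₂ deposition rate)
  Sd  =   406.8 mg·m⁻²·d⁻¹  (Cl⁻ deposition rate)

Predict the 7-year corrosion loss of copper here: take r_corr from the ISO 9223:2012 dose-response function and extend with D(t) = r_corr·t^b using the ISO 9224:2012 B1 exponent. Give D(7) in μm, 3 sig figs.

copper: T>10 °C ⇒ hinge -0.080·(21.0−10) = -0.8800
  sulphur-dioxide contribution → 0.1044 μm/a
  chloride contribution → 0.7888 μm/a
  ⇒ r_corr(copper) = 0.8932 μm/a
ISO 9224: D(t) = r_corr · t^b with b = 0.667 (copper, B1)
  D(7) = 0.8932 × 7^0.667 = 0.8932 × 3.662 = 3.271 μm

D(7) = 3.27 μm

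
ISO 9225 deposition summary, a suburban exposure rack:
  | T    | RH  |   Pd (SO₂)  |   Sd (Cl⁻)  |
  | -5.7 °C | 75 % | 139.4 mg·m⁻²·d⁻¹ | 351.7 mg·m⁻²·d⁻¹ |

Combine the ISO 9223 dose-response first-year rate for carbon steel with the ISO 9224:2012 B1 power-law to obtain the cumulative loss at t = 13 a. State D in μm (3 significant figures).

D(13) = 177 μm

carbon steel: T≤10 °C ⇒ hinge +0.150·(-5.7−10) = -2.3550
  sulphur-dioxide contribution → 9.81 μm/a
  chloride contribution → 36.57 μm/a
  ⇒ r_corr(carbon steel) = 46.38 μm/a
Long-term exponent b (ISO 9224 Table 2, B1) = 0.523
  D(13) = 46.38 × 13^0.523 = 46.38 × 3.825 = 177.4 μm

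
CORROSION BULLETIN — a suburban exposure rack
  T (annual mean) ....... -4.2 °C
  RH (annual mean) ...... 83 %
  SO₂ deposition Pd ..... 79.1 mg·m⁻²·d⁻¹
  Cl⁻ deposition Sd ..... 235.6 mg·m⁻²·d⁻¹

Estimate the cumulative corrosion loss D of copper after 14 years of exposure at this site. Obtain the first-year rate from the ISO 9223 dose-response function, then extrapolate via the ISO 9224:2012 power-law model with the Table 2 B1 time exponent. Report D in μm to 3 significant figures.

copper: T≤10 °C ⇒ hinge +0.126·(-4.2−10) = -1.7892
  SO₂ term: 0.0053·79.1^0.26·exp(0.059·83-1.7892) = 0.3694
  Cl⁻ term: 0.01025·235.6^0.27·exp(0.036·83+0.049·-4.2) = 0.7236
  sum: 0.3694 + 0.7236 → r_corr = 1.093 μm/a
Long-term exponent b (ISO 9224 Table 2, B1) = 0.667
  D(14) = 1.093 × 14^0.667 = 1.093 × 5.814 = 6.355 μm

D(14) = 6.35 μm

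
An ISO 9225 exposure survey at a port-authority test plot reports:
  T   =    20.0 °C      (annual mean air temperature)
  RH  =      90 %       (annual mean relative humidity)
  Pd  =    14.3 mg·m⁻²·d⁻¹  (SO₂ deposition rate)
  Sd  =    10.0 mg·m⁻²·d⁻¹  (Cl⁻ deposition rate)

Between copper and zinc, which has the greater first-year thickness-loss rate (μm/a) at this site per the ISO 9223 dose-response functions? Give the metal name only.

copper: T>10 °C ⇒ hinge -0.080·(20.0−10) = -0.8000
  sulphur-dioxide contribution → 0.9623 μm/a
  chloride contribution → 1.299 μm/a
  total first-year rate 2.261 μm/a
zinc: T>10 °C ⇒ hinge -0.071·(20.0−10) = -0.7100
  sulphur-dioxide contribution → 1.284 μm/a
  chloride contribution → 0.7312 μm/a
  total first-year rate 2.015 μm/a
Ordering by μm/a: copper (2.26) > zinc (2.02)

copper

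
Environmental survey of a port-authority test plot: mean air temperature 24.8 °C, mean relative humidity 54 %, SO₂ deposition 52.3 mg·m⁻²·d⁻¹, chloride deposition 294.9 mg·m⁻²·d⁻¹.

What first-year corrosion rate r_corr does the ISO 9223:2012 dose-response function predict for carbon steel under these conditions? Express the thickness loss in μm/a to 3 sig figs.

carbon steel: f(T) = -0.054·(T−10) [T>10 °C] = -0.7992
  Pd branch = 1.77·Pd^0.52·e^(0.02·RH+f) = 18.35 μm/a
  Cl⁻ term: 0.102·294.9^0.62·exp(0.033·54+0.04·24.8) = 55.53
  r_corr = 18.35 + 55.53 = 73.88 μm/a

r_corr = 73.9 μm/a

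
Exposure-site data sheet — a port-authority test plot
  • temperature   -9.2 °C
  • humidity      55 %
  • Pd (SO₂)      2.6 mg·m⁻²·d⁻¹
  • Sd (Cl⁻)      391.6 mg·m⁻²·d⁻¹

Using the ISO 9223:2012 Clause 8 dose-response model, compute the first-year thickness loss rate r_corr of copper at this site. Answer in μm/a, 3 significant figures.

copper: T≤10 °C ⇒ hinge +0.126·(-9.2−10) = -2.4192
  SO₂ term: 0.0053·2.6^0.26·exp(0.059·55-2.4192) = 0.01552
  Sd branch = 0.01025·Sd^0.27·e^(0.036·RH+0.049·T) = 0.2371 μm/a
  r_corr = 0.01552 + 0.2371 = 0.2526 μm/a

r_corr = 0.253 μm/a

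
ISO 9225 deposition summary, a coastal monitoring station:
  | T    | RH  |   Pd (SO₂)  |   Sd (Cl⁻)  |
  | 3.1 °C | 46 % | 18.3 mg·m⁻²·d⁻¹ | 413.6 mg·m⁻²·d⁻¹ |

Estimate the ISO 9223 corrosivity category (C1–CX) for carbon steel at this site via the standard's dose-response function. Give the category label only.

carbon steel: f(T) = +0.150·(T−10) [T≤10 °C] = -1.0350
  sulphur-dioxide contribution → 7.153 μm/a
  chloride contribution → 22.08 μm/a
  total first-year rate 29.23 μm/a
Category bounds: 25…50 μm/a bracket r_corr ⇒ C3

C3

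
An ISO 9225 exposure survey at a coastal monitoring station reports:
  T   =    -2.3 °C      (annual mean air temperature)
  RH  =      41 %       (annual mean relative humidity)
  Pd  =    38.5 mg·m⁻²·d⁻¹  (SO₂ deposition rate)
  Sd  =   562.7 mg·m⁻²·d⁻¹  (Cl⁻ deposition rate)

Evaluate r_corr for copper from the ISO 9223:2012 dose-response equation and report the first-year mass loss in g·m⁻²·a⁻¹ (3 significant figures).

r_corr = 2.28 g·m⁻²·a⁻¹

copper: T≤10 °C ⇒ hinge +0.126·(-2.3−10) = -1.5498
  sulphur-dioxide contribution → 0.03266 μm/a
  chloride contribution → 0.2215 μm/a
  ⇒ r_corr(copper) = 0.2542 μm/a
Convert to mass loss: 0.2542 μm/a × 8.96 g/cm³ = 2.277 g·m⁻²·a⁻¹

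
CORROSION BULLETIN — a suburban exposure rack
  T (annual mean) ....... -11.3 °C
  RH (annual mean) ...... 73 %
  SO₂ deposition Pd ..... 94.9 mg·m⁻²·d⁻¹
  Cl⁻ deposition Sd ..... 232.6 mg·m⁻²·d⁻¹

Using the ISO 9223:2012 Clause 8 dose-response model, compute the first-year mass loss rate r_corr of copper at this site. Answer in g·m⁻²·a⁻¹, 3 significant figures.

r_corr = 3.97 g·m⁻²·a⁻¹

copper: f(T) = +0.126·(T−10) [T≤10 °C] = -2.6838
  SO₂ term: 0.0053·94.9^0.26·exp(0.059·73-2.6838) = 0.08776
  Sd branch = 0.01025·Sd^0.27·e^(0.036·RH+0.049·T) = 0.3553 μm/a
  r_corr = 0.08776 + 0.3553 = 0.443 μm/a
Convert to mass loss: 0.443 μm/a × 8.96 g/cm³ = 3.97 g·m⁻²·a⁻¹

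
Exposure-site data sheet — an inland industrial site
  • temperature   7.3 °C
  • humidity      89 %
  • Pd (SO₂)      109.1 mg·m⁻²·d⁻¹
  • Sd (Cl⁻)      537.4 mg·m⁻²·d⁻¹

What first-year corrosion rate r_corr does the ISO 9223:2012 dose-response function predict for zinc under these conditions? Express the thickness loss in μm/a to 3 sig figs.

zinc: temperature factor f = +0.038·(-2.7) = -0.1026
  sulphur-dioxide contribution → 5.504 μm/a
  chloride contribution → 2.388 μm/a
  ⇒ r_corr(zinc) = 7.892 μm/a

r_corr = 7.89 μm/a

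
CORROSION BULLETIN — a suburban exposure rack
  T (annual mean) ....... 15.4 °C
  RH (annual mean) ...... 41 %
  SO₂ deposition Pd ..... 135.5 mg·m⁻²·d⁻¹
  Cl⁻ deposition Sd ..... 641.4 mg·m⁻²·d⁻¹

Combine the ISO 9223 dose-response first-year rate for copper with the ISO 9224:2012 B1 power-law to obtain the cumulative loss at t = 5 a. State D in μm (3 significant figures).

D(5) = 2.00 μm

copper: T>10 °C ⇒ hinge -0.080·(15.4−10) = -0.4320
  Pd branch = 0.0053·Pd^0.26·e^(0.059·RH+f) = 0.1385 μm/a
  Cl⁻ term: 0.01025·641.4^0.27·exp(0.036·41+0.049·15.4) = 0.5462
  sum: 0.1385 + 0.5462 → r_corr = 0.6848 μm/a
ISO 9224: D(t) = r_corr · t^b with b = 0.667 (copper, B1)
  D(5) = 0.6848 × 5^0.667 = 0.6848 × 2.926 = 2.003 μm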